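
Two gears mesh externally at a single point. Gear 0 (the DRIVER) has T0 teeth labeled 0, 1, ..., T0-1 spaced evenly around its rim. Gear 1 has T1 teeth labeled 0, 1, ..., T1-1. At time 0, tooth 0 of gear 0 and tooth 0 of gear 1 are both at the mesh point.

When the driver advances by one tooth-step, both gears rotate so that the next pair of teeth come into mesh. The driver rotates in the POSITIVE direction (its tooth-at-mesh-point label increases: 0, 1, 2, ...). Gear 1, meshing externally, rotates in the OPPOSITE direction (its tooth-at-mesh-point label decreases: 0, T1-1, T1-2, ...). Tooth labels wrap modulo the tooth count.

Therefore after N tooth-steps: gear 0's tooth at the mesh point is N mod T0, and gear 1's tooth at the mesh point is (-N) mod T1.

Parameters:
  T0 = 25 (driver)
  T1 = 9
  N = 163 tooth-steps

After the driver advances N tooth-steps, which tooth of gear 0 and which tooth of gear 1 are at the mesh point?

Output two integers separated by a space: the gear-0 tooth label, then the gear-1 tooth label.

Answer: 13 8

Derivation:
Gear 0 (driver, T0=25): tooth at mesh = N mod T0
  163 = 6 * 25 + 13, so 163 mod 25 = 13
  gear 0 tooth = 13
Gear 1 (driven, T1=9): tooth at mesh = (-N) mod T1
  163 = 18 * 9 + 1, so 163 mod 9 = 1
  (-163) mod 9 = (-1) mod 9 = 9 - 1 = 8
Mesh after 163 steps: gear-0 tooth 13 meets gear-1 tooth 8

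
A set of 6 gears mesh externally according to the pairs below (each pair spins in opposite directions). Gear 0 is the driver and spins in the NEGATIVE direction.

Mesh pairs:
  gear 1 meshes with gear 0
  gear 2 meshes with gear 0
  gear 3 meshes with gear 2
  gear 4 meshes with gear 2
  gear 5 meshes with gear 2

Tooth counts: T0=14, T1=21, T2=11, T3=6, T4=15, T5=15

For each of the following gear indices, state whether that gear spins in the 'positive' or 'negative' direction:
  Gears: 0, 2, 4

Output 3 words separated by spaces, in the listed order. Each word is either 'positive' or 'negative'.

Gear 0 (driver): negative (depth 0)
  gear 1: meshes with gear 0 -> depth 1 -> positive (opposite of gear 0)
  gear 2: meshes with gear 0 -> depth 1 -> positive (opposite of gear 0)
  gear 3: meshes with gear 2 -> depth 2 -> negative (opposite of gear 2)
  gear 4: meshes with gear 2 -> depth 2 -> negative (opposite of gear 2)
  gear 5: meshes with gear 2 -> depth 2 -> negative (opposite of gear 2)
Queried indices 0, 2, 4 -> negative, positive, negative

Answer: negative positive negative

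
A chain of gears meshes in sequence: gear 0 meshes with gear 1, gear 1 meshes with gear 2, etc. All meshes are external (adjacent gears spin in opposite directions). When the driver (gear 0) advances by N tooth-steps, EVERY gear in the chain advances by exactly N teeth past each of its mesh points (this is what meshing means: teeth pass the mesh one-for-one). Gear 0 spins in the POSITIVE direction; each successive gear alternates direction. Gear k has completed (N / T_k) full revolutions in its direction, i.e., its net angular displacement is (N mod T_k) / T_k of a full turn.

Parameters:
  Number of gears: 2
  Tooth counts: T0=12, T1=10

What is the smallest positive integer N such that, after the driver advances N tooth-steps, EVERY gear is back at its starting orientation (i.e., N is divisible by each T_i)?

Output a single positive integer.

Answer: 60

Derivation:
Gear k returns to start when N is a multiple of T_k.
All gears at start simultaneously when N is a common multiple of [12, 10]; the smallest such N is lcm(12, 10).
Start: lcm = T0 = 12
Fold in T1=10: gcd(12, 10) = 2; lcm(12, 10) = 12 * 10 / 2 = 120 / 2 = 60
Full cycle length = 60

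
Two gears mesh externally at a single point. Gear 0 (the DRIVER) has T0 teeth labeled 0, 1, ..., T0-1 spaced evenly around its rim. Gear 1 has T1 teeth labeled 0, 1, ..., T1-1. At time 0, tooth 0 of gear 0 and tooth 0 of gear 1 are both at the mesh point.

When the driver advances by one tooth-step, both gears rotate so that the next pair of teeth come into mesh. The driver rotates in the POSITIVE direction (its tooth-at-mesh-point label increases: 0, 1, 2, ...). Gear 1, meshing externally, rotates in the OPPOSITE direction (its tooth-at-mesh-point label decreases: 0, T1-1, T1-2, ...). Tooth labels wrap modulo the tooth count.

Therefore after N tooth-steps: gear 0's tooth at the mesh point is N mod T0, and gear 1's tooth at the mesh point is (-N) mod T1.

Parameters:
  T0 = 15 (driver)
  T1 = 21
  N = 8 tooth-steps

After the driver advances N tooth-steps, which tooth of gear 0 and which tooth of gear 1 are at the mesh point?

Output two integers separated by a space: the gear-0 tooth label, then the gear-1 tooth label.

Answer: 8 13

Derivation:
Gear 0 (driver, T0=15): tooth at mesh = N mod T0
  8 = 0 * 15 + 8, so 8 mod 15 = 8
  gear 0 tooth = 8
Gear 1 (driven, T1=21): tooth at mesh = (-N) mod T1
  8 = 0 * 21 + 8, so 8 mod 21 = 8
  (-8) mod 21 = (-8) mod 21 = 21 - 8 = 13
Mesh after 8 steps: gear-0 tooth 8 meets gear-1 tooth 13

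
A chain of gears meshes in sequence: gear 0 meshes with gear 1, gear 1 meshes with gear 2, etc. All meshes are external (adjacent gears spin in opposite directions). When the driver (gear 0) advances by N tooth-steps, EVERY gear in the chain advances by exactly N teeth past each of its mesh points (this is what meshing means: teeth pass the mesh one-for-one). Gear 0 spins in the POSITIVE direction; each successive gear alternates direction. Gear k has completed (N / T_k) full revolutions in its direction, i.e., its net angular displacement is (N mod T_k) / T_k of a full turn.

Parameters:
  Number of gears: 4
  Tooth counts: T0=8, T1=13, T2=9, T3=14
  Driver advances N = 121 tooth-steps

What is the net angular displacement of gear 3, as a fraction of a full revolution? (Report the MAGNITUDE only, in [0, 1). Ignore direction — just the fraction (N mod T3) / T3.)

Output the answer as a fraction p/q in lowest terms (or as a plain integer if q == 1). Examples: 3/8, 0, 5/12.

Answer: 9/14

Derivation:
Chain of 4 gears, tooth counts: [8, 13, 9, 14]
  gear 0: T0=8, direction=positive, advance = 121 mod 8 = 1 teeth = 1/8 turn
  gear 1: T1=13, direction=negative, advance = 121 mod 13 = 4 teeth = 4/13 turn
  gear 2: T2=9, direction=positive, advance = 121 mod 9 = 4 teeth = 4/9 turn
  gear 3: T3=14, direction=negative, advance = 121 mod 14 = 9 teeth = 9/14 turn
Gear 3: 121 mod 14 = 9
Fraction = 9 / 14 = 9/14 (gcd(9,14)=1) = 9/14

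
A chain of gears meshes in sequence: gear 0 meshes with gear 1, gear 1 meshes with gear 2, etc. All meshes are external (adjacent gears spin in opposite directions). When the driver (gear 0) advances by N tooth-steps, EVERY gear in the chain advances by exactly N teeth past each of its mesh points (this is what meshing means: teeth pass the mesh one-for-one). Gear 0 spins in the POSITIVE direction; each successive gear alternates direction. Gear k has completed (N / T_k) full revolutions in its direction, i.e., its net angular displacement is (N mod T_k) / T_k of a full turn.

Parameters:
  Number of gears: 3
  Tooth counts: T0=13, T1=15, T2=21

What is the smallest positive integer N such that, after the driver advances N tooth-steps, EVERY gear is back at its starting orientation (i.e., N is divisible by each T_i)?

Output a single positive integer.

Answer: 1365

Derivation:
Gear k returns to start when N is a multiple of T_k.
All gears at start simultaneously when N is a common multiple of [13, 15, 21]; the smallest such N is lcm(13, 15, 21).
Start: lcm = T0 = 13
Fold in T1=15: gcd(13, 15) = 1; lcm(13, 15) = 13 * 15 / 1 = 195 / 1 = 195
Fold in T2=21: gcd(195, 21) = 3; lcm(195, 21) = 195 * 21 / 3 = 4095 / 3 = 1365
Full cycle length = 1365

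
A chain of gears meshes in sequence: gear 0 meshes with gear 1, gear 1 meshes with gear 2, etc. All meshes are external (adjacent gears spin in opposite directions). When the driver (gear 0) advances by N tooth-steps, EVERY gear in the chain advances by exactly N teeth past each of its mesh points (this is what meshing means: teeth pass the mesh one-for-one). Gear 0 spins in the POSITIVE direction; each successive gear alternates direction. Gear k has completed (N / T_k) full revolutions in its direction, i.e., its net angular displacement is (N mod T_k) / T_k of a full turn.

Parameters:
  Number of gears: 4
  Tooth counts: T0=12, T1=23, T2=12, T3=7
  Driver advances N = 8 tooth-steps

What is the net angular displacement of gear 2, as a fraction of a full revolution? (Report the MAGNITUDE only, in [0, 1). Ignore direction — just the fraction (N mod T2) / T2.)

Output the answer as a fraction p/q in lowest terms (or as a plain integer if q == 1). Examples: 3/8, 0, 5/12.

Chain of 4 gears, tooth counts: [12, 23, 12, 7]
  gear 0: T0=12, direction=positive, advance = 8 mod 12 = 8 teeth = 8/12 turn
  gear 1: T1=23, direction=negative, advance = 8 mod 23 = 8 teeth = 8/23 turn
  gear 2: T2=12, direction=positive, advance = 8 mod 12 = 8 teeth = 8/12 turn
  gear 3: T3=7, direction=negative, advance = 8 mod 7 = 1 teeth = 1/7 turn
Gear 2: 8 mod 12 = 8
Fraction = 8 / 12 = 2/3 (gcd(8,12)=4) = 2/3

Answer: 2/3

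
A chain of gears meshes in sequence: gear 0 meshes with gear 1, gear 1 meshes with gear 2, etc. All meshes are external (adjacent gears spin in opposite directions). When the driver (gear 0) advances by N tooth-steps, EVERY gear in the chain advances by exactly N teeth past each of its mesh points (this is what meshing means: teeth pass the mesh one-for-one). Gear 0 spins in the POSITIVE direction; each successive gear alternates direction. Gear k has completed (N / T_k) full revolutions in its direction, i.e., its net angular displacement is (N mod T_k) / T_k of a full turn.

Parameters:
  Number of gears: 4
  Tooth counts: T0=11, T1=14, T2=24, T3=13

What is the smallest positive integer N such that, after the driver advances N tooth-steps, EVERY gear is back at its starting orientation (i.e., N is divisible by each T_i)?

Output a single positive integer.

Gear k returns to start when N is a multiple of T_k.
All gears at start simultaneously when N is a common multiple of [11, 14, 24, 13]; the smallest such N is lcm(11, 14, 24, 13).
Start: lcm = T0 = 11
Fold in T1=14: gcd(11, 14) = 1; lcm(11, 14) = 11 * 14 / 1 = 154 / 1 = 154
Fold in T2=24: gcd(154, 24) = 2; lcm(154, 24) = 154 * 24 / 2 = 3696 / 2 = 1848
Fold in T3=13: gcd(1848, 13) = 1; lcm(1848, 13) = 1848 * 13 / 1 = 24024 / 1 = 24024
Full cycle length = 24024

Answer: 24024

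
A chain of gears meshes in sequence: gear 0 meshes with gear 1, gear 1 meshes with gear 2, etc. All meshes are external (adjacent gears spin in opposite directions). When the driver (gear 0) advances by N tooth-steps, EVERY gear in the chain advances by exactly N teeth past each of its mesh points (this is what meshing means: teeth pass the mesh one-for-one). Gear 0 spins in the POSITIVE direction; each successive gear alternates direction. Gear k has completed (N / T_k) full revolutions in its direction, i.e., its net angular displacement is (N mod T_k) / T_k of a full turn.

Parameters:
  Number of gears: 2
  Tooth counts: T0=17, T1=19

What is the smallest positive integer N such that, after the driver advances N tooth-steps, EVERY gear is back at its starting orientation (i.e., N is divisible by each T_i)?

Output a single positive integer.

Answer: 323

Derivation:
Gear k returns to start when N is a multiple of T_k.
All gears at start simultaneously when N is a common multiple of [17, 19]; the smallest such N is lcm(17, 19).
Start: lcm = T0 = 17
Fold in T1=19: gcd(17, 19) = 1; lcm(17, 19) = 17 * 19 / 1 = 323 / 1 = 323
Full cycle length = 323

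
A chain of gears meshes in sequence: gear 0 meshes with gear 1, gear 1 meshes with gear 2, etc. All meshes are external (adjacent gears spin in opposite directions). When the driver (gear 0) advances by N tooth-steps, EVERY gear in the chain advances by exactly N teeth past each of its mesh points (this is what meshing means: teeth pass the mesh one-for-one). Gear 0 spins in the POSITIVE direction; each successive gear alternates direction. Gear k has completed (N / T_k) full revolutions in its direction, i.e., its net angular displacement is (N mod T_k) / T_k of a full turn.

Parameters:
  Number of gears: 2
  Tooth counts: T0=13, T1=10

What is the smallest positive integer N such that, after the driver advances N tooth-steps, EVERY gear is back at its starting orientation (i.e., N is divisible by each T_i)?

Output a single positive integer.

Gear k returns to start when N is a multiple of T_k.
All gears at start simultaneously when N is a common multiple of [13, 10]; the smallest such N is lcm(13, 10).
Start: lcm = T0 = 13
Fold in T1=10: gcd(13, 10) = 1; lcm(13, 10) = 13 * 10 / 1 = 130 / 1 = 130
Full cycle length = 130

Answer: 130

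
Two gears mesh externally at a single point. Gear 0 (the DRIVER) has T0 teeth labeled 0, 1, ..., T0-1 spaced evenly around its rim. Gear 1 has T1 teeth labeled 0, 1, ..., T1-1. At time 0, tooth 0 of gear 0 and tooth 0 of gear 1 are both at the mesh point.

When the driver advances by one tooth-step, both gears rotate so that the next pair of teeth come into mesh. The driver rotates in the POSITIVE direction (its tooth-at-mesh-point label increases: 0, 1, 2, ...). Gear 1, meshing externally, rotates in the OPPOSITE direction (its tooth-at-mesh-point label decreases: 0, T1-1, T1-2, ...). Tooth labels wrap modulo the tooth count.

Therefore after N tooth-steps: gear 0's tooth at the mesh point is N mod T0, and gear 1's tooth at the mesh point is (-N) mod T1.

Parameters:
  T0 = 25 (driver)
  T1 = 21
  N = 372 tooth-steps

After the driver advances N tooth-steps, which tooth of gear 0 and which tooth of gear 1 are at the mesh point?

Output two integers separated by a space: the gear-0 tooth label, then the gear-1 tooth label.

Gear 0 (driver, T0=25): tooth at mesh = N mod T0
  372 = 14 * 25 + 22, so 372 mod 25 = 22
  gear 0 tooth = 22
Gear 1 (driven, T1=21): tooth at mesh = (-N) mod T1
  372 = 17 * 21 + 15, so 372 mod 21 = 15
  (-372) mod 21 = (-15) mod 21 = 21 - 15 = 6
Mesh after 372 steps: gear-0 tooth 22 meets gear-1 tooth 6

Answer: 22 6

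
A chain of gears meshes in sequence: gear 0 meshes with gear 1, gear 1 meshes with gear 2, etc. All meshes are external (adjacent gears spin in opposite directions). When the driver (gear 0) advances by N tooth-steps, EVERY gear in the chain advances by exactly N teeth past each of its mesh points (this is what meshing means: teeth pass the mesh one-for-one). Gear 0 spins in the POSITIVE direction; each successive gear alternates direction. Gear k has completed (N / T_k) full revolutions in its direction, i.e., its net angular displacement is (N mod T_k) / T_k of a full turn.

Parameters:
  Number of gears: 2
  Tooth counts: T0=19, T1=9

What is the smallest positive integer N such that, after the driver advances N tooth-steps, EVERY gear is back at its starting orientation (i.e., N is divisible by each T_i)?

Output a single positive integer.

Answer: 171

Derivation:
Gear k returns to start when N is a multiple of T_k.
All gears at start simultaneously when N is a common multiple of [19, 9]; the smallest such N is lcm(19, 9).
Start: lcm = T0 = 19
Fold in T1=9: gcd(19, 9) = 1; lcm(19, 9) = 19 * 9 / 1 = 171 / 1 = 171
Full cycle length = 171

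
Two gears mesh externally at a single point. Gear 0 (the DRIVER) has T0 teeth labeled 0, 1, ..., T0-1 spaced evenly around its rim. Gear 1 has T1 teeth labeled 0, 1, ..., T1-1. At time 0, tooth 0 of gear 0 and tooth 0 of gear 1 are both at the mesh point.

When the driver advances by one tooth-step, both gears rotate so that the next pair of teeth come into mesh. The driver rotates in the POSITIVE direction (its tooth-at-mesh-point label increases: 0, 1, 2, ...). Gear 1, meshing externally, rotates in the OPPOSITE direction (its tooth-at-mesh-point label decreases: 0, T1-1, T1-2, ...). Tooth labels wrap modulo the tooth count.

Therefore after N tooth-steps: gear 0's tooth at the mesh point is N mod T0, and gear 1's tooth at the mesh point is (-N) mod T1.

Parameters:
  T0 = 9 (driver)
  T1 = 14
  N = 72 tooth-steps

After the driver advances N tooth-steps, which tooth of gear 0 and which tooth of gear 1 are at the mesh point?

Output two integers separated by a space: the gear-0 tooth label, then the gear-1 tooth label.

Answer: 0 12

Derivation:
Gear 0 (driver, T0=9): tooth at mesh = N mod T0
  72 = 8 * 9 + 0, so 72 mod 9 = 0
  gear 0 tooth = 0
Gear 1 (driven, T1=14): tooth at mesh = (-N) mod T1
  72 = 5 * 14 + 2, so 72 mod 14 = 2
  (-72) mod 14 = (-2) mod 14 = 14 - 2 = 12
Mesh after 72 steps: gear-0 tooth 0 meets gear-1 tooth 12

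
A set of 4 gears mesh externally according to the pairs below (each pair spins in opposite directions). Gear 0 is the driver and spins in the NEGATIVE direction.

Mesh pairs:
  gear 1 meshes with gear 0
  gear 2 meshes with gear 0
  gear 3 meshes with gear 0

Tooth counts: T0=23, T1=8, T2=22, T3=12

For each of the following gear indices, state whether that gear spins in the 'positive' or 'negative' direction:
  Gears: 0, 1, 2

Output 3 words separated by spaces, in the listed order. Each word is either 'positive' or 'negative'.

Answer: negative positive positive

Derivation:
Gear 0 (driver): negative (depth 0)
  gear 1: meshes with gear 0 -> depth 1 -> positive (opposite of gear 0)
  gear 2: meshes with gear 0 -> depth 1 -> positive (opposite of gear 0)
  gear 3: meshes with gear 0 -> depth 1 -> positive (opposite of gear 0)
Queried indices 0, 1, 2 -> negative, positive, positive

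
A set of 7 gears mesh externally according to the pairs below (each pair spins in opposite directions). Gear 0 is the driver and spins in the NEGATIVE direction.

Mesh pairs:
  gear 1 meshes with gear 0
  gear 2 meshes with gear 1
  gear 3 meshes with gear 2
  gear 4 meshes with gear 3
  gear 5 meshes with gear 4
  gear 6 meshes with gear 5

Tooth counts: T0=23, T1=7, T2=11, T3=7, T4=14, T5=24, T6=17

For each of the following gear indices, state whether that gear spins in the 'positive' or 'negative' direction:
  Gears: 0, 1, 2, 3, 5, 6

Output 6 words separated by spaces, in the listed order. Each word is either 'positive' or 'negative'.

Gear 0 (driver): negative (depth 0)
  gear 1: meshes with gear 0 -> depth 1 -> positive (opposite of gear 0)
  gear 2: meshes with gear 1 -> depth 2 -> negative (opposite of gear 1)
  gear 3: meshes with gear 2 -> depth 3 -> positive (opposite of gear 2)
  gear 4: meshes with gear 3 -> depth 4 -> negative (opposite of gear 3)
  gear 5: meshes with gear 4 -> depth 5 -> positive (opposite of gear 4)
  gear 6: meshes with gear 5 -> depth 6 -> negative (opposite of gear 5)
Queried indices 0, 1, 2, 3, 5, 6 -> negative, positive, negative, positive, positive, negative

Answer: negative positive negative positive positive negative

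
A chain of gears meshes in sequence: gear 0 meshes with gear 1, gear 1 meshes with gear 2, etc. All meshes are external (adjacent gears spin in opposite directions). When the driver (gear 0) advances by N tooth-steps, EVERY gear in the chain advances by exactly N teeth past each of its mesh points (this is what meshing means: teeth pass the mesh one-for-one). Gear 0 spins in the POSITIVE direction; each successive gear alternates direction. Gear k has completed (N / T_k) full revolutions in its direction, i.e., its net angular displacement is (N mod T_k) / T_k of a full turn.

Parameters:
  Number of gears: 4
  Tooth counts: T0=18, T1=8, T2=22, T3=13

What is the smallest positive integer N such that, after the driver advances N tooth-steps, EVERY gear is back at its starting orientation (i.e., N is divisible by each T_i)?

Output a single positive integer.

Answer: 10296

Derivation:
Gear k returns to start when N is a multiple of T_k.
All gears at start simultaneously when N is a common multiple of [18, 8, 22, 13]; the smallest such N is lcm(18, 8, 22, 13).
Start: lcm = T0 = 18
Fold in T1=8: gcd(18, 8) = 2; lcm(18, 8) = 18 * 8 / 2 = 144 / 2 = 72
Fold in T2=22: gcd(72, 22) = 2; lcm(72, 22) = 72 * 22 / 2 = 1584 / 2 = 792
Fold in T3=13: gcd(792, 13) = 1; lcm(792, 13) = 792 * 13 / 1 = 10296 / 1 = 10296
Full cycle length = 10296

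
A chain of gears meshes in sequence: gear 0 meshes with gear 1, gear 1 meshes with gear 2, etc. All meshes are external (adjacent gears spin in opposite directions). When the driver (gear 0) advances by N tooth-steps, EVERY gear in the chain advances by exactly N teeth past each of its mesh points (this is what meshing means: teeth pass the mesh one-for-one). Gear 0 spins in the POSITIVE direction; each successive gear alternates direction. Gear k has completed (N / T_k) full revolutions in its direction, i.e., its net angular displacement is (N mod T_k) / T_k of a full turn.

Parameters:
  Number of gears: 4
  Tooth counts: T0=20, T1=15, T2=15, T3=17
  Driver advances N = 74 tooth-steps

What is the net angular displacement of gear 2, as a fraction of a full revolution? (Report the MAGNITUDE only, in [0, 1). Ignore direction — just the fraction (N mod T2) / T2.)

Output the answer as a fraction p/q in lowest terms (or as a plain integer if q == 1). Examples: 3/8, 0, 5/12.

Chain of 4 gears, tooth counts: [20, 15, 15, 17]
  gear 0: T0=20, direction=positive, advance = 74 mod 20 = 14 teeth = 14/20 turn
  gear 1: T1=15, direction=negative, advance = 74 mod 15 = 14 teeth = 14/15 turn
  gear 2: T2=15, direction=positive, advance = 74 mod 15 = 14 teeth = 14/15 turn
  gear 3: T3=17, direction=negative, advance = 74 mod 17 = 6 teeth = 6/17 turn
Gear 2: 74 mod 15 = 14
Fraction = 14 / 15 = 14/15 (gcd(14,15)=1) = 14/15

Answer: 14/15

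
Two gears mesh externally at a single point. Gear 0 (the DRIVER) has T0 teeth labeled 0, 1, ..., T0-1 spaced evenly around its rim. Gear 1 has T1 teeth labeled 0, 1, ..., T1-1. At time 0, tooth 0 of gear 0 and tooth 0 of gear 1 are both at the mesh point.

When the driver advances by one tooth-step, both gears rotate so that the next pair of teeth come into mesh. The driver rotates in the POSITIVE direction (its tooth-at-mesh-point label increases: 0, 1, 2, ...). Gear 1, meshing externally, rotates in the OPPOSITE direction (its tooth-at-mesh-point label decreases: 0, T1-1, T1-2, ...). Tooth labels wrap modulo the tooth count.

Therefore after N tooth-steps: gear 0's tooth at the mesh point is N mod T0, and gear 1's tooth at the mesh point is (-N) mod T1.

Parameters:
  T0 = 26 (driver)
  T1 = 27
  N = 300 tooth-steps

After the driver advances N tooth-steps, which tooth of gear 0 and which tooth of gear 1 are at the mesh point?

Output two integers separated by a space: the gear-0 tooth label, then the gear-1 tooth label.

Answer: 14 24

Derivation:
Gear 0 (driver, T0=26): tooth at mesh = N mod T0
  300 = 11 * 26 + 14, so 300 mod 26 = 14
  gear 0 tooth = 14
Gear 1 (driven, T1=27): tooth at mesh = (-N) mod T1
  300 = 11 * 27 + 3, so 300 mod 27 = 3
  (-300) mod 27 = (-3) mod 27 = 27 - 3 = 24
Mesh after 300 steps: gear-0 tooth 14 meets gear-1 tooth 24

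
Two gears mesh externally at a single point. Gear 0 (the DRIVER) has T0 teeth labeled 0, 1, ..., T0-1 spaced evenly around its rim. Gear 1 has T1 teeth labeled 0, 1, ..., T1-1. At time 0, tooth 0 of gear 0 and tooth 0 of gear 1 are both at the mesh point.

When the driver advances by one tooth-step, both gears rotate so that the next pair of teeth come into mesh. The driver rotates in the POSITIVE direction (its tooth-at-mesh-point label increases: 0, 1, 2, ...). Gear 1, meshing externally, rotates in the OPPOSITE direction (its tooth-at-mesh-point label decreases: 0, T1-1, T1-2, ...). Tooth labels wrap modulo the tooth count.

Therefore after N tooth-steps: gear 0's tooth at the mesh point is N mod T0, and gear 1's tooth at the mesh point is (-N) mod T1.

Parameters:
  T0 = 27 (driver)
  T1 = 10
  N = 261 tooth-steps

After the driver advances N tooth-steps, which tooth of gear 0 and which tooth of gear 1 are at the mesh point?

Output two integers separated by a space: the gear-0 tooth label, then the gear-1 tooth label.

Gear 0 (driver, T0=27): tooth at mesh = N mod T0
  261 = 9 * 27 + 18, so 261 mod 27 = 18
  gear 0 tooth = 18
Gear 1 (driven, T1=10): tooth at mesh = (-N) mod T1
  261 = 26 * 10 + 1, so 261 mod 10 = 1
  (-261) mod 10 = (-1) mod 10 = 10 - 1 = 9
Mesh after 261 steps: gear-0 tooth 18 meets gear-1 tooth 9

Answer: 18 9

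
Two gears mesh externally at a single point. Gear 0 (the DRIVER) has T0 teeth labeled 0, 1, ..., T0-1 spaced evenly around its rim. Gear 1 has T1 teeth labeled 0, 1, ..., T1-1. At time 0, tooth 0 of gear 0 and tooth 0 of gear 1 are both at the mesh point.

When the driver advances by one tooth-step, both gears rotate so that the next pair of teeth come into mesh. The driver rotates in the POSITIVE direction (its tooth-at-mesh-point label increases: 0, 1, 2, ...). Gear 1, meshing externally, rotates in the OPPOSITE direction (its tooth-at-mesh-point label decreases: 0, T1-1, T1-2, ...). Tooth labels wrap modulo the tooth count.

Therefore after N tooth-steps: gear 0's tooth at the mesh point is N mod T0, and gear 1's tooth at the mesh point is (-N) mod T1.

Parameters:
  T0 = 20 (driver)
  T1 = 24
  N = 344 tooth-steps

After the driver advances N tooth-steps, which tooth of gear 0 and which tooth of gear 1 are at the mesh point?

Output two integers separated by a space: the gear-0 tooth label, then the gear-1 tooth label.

Gear 0 (driver, T0=20): tooth at mesh = N mod T0
  344 = 17 * 20 + 4, so 344 mod 20 = 4
  gear 0 tooth = 4
Gear 1 (driven, T1=24): tooth at mesh = (-N) mod T1
  344 = 14 * 24 + 8, so 344 mod 24 = 8
  (-344) mod 24 = (-8) mod 24 = 24 - 8 = 16
Mesh after 344 steps: gear-0 tooth 4 meets gear-1 tooth 16

Answer: 4 16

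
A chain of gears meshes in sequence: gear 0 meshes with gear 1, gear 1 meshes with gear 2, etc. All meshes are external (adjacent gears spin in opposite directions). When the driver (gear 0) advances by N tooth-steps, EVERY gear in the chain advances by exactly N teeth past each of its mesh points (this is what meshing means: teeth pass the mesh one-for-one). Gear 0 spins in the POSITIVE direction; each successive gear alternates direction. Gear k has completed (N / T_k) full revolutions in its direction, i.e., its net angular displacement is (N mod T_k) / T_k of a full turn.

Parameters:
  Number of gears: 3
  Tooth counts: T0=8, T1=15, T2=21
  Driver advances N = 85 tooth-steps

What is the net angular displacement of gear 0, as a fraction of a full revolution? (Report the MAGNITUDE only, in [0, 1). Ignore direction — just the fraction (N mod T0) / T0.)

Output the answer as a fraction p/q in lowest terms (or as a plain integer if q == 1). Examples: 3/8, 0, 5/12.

Answer: 5/8

Derivation:
Chain of 3 gears, tooth counts: [8, 15, 21]
  gear 0: T0=8, direction=positive, advance = 85 mod 8 = 5 teeth = 5/8 turn
  gear 1: T1=15, direction=negative, advance = 85 mod 15 = 10 teeth = 10/15 turn
  gear 2: T2=21, direction=positive, advance = 85 mod 21 = 1 teeth = 1/21 turn
Gear 0: 85 mod 8 = 5
Fraction = 5 / 8 = 5/8 (gcd(5,8)=1) = 5/8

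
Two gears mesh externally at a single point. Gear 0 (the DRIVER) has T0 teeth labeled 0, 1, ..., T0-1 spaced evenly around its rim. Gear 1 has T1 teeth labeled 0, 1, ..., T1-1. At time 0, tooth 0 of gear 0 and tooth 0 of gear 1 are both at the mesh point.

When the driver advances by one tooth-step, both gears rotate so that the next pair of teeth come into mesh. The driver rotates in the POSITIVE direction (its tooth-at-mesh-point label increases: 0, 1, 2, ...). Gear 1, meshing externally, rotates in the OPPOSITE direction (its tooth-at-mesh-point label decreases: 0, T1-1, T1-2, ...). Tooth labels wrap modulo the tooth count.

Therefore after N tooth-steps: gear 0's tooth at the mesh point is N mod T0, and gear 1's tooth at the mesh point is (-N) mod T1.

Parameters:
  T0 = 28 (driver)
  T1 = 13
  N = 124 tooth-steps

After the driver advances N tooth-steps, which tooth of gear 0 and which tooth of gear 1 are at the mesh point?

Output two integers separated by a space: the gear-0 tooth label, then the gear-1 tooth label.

Gear 0 (driver, T0=28): tooth at mesh = N mod T0
  124 = 4 * 28 + 12, so 124 mod 28 = 12
  gear 0 tooth = 12
Gear 1 (driven, T1=13): tooth at mesh = (-N) mod T1
  124 = 9 * 13 + 7, so 124 mod 13 = 7
  (-124) mod 13 = (-7) mod 13 = 13 - 7 = 6
Mesh after 124 steps: gear-0 tooth 12 meets gear-1 tooth 6

Answer: 12 6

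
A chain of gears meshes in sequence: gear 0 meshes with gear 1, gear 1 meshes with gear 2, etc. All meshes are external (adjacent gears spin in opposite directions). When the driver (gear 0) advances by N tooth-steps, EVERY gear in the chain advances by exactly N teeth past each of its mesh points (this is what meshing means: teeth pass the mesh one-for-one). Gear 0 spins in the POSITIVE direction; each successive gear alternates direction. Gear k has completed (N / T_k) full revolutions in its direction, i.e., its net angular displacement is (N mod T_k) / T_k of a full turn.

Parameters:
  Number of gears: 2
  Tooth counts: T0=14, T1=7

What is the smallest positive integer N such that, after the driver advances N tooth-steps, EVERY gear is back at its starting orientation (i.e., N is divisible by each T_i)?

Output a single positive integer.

Answer: 14

Derivation:
Gear k returns to start when N is a multiple of T_k.
All gears at start simultaneously when N is a common multiple of [14, 7]; the smallest such N is lcm(14, 7).
Start: lcm = T0 = 14
Fold in T1=7: gcd(14, 7) = 7; lcm(14, 7) = 14 * 7 / 7 = 98 / 7 = 14
Full cycle length = 14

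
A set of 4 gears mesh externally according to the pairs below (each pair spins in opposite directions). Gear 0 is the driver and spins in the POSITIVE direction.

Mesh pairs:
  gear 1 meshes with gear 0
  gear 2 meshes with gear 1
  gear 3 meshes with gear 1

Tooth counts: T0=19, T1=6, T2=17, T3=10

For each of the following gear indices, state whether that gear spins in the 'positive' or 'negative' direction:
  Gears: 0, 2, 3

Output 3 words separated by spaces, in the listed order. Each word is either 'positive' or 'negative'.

Answer: positive positive positive

Derivation:
Gear 0 (driver): positive (depth 0)
  gear 1: meshes with gear 0 -> depth 1 -> negative (opposite of gear 0)
  gear 2: meshes with gear 1 -> depth 2 -> positive (opposite of gear 1)
  gear 3: meshes with gear 1 -> depth 2 -> positive (opposite of gear 1)
Queried indices 0, 2, 3 -> positive, positive, positive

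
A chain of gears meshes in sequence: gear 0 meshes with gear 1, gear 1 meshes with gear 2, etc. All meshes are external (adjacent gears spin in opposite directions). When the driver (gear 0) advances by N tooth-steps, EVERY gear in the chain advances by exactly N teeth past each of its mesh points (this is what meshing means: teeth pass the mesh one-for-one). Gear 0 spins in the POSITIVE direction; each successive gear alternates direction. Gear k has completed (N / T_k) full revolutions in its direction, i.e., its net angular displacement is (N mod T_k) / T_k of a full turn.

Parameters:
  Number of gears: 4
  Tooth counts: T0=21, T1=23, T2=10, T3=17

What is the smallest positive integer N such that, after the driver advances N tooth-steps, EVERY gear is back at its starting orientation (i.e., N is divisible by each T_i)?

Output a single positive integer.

Gear k returns to start when N is a multiple of T_k.
All gears at start simultaneously when N is a common multiple of [21, 23, 10, 17]; the smallest such N is lcm(21, 23, 10, 17).
Start: lcm = T0 = 21
Fold in T1=23: gcd(21, 23) = 1; lcm(21, 23) = 21 * 23 / 1 = 483 / 1 = 483
Fold in T2=10: gcd(483, 10) = 1; lcm(483, 10) = 483 * 10 / 1 = 4830 / 1 = 4830
Fold in T3=17: gcd(4830, 17) = 1; lcm(4830, 17) = 4830 * 17 / 1 = 82110 / 1 = 82110
Full cycle length = 82110

Answer: 82110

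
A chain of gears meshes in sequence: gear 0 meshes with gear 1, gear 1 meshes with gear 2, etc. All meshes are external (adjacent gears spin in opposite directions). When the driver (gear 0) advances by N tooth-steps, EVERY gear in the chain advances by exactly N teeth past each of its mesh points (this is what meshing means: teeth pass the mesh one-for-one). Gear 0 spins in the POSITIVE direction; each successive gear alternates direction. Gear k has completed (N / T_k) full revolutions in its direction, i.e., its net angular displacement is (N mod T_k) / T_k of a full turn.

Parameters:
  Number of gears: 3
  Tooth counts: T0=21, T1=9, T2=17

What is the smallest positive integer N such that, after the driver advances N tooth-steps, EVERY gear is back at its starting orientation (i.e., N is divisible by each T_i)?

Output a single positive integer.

Gear k returns to start when N is a multiple of T_k.
All gears at start simultaneously when N is a common multiple of [21, 9, 17]; the smallest such N is lcm(21, 9, 17).
Start: lcm = T0 = 21
Fold in T1=9: gcd(21, 9) = 3; lcm(21, 9) = 21 * 9 / 3 = 189 / 3 = 63
Fold in T2=17: gcd(63, 17) = 1; lcm(63, 17) = 63 * 17 / 1 = 1071 / 1 = 1071
Full cycle length = 1071

Answer: 1071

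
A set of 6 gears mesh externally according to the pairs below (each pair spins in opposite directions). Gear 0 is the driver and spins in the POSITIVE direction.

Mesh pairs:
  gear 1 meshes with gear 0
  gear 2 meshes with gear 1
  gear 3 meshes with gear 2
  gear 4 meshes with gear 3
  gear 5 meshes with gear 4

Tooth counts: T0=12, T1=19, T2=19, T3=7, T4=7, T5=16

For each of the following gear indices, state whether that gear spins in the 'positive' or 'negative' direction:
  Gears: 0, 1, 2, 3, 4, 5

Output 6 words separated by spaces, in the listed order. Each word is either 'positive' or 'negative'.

Answer: positive negative positive negative positive negative

Derivation:
Gear 0 (driver): positive (depth 0)
  gear 1: meshes with gear 0 -> depth 1 -> negative (opposite of gear 0)
  gear 2: meshes with gear 1 -> depth 2 -> positive (opposite of gear 1)
  gear 3: meshes with gear 2 -> depth 3 -> negative (opposite of gear 2)
  gear 4: meshes with gear 3 -> depth 4 -> positive (opposite of gear 3)
  gear 5: meshes with gear 4 -> depth 5 -> negative (opposite of gear 4)
Queried indices 0, 1, 2, 3, 4, 5 -> positive, negative, positive, negative, positive, negative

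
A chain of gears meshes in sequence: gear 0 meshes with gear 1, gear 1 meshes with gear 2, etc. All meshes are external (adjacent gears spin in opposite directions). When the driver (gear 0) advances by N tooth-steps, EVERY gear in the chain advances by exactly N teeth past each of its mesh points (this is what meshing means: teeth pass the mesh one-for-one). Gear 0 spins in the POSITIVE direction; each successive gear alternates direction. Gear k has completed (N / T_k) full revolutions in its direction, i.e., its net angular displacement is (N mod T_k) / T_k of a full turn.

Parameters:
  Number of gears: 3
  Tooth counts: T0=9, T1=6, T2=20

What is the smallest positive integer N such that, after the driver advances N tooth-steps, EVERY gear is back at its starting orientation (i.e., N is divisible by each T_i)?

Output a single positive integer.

Gear k returns to start when N is a multiple of T_k.
All gears at start simultaneously when N is a common multiple of [9, 6, 20]; the smallest such N is lcm(9, 6, 20).
Start: lcm = T0 = 9
Fold in T1=6: gcd(9, 6) = 3; lcm(9, 6) = 9 * 6 / 3 = 54 / 3 = 18
Fold in T2=20: gcd(18, 20) = 2; lcm(18, 20) = 18 * 20 / 2 = 360 / 2 = 180
Full cycle length = 180

Answer: 180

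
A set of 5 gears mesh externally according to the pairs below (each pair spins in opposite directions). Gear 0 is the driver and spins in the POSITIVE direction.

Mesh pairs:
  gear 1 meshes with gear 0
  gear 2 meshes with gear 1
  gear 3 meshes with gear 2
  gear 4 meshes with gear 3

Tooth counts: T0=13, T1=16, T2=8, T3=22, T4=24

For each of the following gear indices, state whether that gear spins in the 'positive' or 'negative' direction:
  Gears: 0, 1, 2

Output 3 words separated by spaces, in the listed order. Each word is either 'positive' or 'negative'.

Gear 0 (driver): positive (depth 0)
  gear 1: meshes with gear 0 -> depth 1 -> negative (opposite of gear 0)
  gear 2: meshes with gear 1 -> depth 2 -> positive (opposite of gear 1)
  gear 3: meshes with gear 2 -> depth 3 -> negative (opposite of gear 2)
  gear 4: meshes with gear 3 -> depth 4 -> positive (opposite of gear 3)
Queried indices 0, 1, 2 -> positive, negative, positive

Answer: positive negative positive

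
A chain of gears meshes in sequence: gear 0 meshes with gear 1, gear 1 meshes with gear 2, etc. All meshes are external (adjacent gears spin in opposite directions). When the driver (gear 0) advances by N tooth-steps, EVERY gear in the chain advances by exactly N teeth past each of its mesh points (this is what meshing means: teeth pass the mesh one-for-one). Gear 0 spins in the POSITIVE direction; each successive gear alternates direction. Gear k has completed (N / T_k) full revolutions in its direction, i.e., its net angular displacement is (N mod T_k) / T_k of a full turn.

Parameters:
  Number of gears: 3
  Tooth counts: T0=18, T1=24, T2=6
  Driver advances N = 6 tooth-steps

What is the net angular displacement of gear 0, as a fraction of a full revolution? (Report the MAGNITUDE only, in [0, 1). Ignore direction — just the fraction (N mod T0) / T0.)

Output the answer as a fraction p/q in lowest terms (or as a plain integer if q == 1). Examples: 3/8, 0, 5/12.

Answer: 1/3

Derivation:
Chain of 3 gears, tooth counts: [18, 24, 6]
  gear 0: T0=18, direction=positive, advance = 6 mod 18 = 6 teeth = 6/18 turn
  gear 1: T1=24, direction=negative, advance = 6 mod 24 = 6 teeth = 6/24 turn
  gear 2: T2=6, direction=positive, advance = 6 mod 6 = 0 teeth = 0/6 turn
Gear 0: 6 mod 18 = 6
Fraction = 6 / 18 = 1/3 (gcd(6,18)=6) = 1/3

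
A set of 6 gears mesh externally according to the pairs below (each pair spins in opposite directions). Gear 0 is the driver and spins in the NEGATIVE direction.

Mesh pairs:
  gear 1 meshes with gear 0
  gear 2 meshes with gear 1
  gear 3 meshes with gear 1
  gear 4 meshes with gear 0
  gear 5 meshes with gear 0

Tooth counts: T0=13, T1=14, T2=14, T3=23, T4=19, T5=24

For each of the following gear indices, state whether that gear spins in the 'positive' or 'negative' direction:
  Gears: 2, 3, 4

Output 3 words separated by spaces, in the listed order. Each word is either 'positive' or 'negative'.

Answer: negative negative positive

Derivation:
Gear 0 (driver): negative (depth 0)
  gear 1: meshes with gear 0 -> depth 1 -> positive (opposite of gear 0)
  gear 2: meshes with gear 1 -> depth 2 -> negative (opposite of gear 1)
  gear 3: meshes with gear 1 -> depth 2 -> negative (opposite of gear 1)
  gear 4: meshes with gear 0 -> depth 1 -> positive (opposite of gear 0)
  gear 5: meshes with gear 0 -> depth 1 -> positive (opposite of gear 0)
Queried indices 2, 3, 4 -> negative, negative, positive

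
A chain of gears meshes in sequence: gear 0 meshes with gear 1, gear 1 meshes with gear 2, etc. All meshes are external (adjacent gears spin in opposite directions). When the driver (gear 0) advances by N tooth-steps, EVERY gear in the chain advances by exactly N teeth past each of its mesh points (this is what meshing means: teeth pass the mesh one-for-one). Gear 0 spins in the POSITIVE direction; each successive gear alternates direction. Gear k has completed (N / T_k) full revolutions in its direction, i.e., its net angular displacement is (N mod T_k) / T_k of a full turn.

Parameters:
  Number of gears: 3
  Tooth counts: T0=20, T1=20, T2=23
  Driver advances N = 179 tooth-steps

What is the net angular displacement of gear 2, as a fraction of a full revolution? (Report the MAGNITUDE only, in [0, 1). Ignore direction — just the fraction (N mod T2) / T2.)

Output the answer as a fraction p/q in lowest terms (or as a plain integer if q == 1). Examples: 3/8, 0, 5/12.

Answer: 18/23

Derivation:
Chain of 3 gears, tooth counts: [20, 20, 23]
  gear 0: T0=20, direction=positive, advance = 179 mod 20 = 19 teeth = 19/20 turn
  gear 1: T1=20, direction=negative, advance = 179 mod 20 = 19 teeth = 19/20 turn
  gear 2: T2=23, direction=positive, advance = 179 mod 23 = 18 teeth = 18/23 turn
Gear 2: 179 mod 23 = 18
Fraction = 18 / 23 = 18/23 (gcd(18,23)=1) = 18/23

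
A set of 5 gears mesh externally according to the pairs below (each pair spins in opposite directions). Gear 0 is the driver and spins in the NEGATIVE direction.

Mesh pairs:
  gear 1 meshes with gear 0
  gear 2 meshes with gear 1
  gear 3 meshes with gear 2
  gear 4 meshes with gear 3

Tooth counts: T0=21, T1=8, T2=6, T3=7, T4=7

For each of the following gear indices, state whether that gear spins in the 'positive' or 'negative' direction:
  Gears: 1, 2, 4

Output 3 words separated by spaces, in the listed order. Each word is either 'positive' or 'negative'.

Answer: positive negative negative

Derivation:
Gear 0 (driver): negative (depth 0)
  gear 1: meshes with gear 0 -> depth 1 -> positive (opposite of gear 0)
  gear 2: meshes with gear 1 -> depth 2 -> negative (opposite of gear 1)
  gear 3: meshes with gear 2 -> depth 3 -> positive (opposite of gear 2)
  gear 4: meshes with gear 3 -> depth 4 -> negative (opposite of gear 3)
Queried indices 1, 2, 4 -> positive, negative, negative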